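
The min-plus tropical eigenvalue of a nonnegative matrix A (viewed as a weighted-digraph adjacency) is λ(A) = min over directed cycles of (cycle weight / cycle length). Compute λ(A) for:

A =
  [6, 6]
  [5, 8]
λ(A) = 11/2

Enumerate directed cycles and compute their means (weight / length). Sample:
  cycle 0 → 0: weight = 6, length = 1, mean = 6/1 ≈ 6.000
  cycle 1 → 1: weight = 8, length = 1, mean = 8/1 ≈ 8.000
  cycle 0 → 1 → 0: weight = 11, length = 2, mean = 11/2 ≈ 5.500
  cycle 1 → 0 → 1: weight = 11, length = 2, mean = 11/2 ≈ 5.500
Minimum mean = 5.500, attained e.g. along the cycle 0 → 1 → 0 with weight 11 and length 2. So λ(A) = 11/2 = 11/2.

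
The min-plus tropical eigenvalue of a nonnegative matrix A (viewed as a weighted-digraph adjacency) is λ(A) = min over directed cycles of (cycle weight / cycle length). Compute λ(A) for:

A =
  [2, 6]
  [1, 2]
λ(A) = 2

Enumerate directed cycles and compute their means (weight / length). Sample:
  cycle 0 → 0: weight = 2, length = 1, mean = 2/1 ≈ 2.000
  cycle 1 → 1: weight = 2, length = 1, mean = 2/1 ≈ 2.000
  cycle 0 → 1 → 0: weight = 7, length = 2, mean = 7/2 ≈ 3.500
  cycle 1 → 0 → 1: weight = 7, length = 2, mean = 7/2 ≈ 3.500
Minimum mean = 2.000, attained e.g. along the cycle 0 → 0 with weight 2 and length 1. So λ(A) = 2/1 = 2.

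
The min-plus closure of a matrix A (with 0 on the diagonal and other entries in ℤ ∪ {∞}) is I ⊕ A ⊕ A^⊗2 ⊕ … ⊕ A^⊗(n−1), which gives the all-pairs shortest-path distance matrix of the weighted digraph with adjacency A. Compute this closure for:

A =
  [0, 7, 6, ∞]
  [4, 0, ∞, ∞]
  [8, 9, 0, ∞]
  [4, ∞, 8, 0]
Closure =
  [0, 7, 6, ∞]
  [4, 0, 10, ∞]
  [8, 9, 0, ∞]
  [4, 11, 8, 0]

This is the Floyd-Warshall all-pairs shortest-path computation. For each intermediate vertex k = 0, 1, …, 3, update dist[i][j] ← min(dist[i][j], dist[i][k] + dist[k][j]). The final matrix gives, for each (i, j), the minimum total weight of any directed path from i to j (possibly empty when i = j).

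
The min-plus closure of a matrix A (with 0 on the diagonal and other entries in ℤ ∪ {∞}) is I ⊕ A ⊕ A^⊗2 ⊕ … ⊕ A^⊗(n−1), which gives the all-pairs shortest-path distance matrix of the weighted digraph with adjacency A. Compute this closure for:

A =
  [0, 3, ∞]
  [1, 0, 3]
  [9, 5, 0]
Closure =
  [0, 3, 6]
  [1, 0, 3]
  [6, 5, 0]

This is the Floyd-Warshall all-pairs shortest-path computation. For each intermediate vertex k = 0, 1, …, 2, update dist[i][j] ← min(dist[i][j], dist[i][k] + dist[k][j]). The final matrix gives, for each (i, j), the minimum total weight of any directed path from i to j (possibly empty when i = j).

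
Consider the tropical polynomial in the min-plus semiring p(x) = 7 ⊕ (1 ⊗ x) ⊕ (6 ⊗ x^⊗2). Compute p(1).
p(1) = 2

A tropical monomial a ⊗ x^⊗i evaluates to a + i · x. Evaluating each term at x = 1:
  Term 0 contributes 7 + 0 · 1 = 7
  Term 1 contributes 1 + 1 · 1 = 2
  Term 2 contributes 6 + 2 · 1 = 8
p(1) = ⊕ of these = min[7, 2, 8] = 2.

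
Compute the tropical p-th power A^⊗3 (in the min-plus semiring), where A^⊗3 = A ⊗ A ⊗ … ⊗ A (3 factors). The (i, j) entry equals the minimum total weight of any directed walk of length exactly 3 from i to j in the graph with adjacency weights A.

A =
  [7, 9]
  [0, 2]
A^⊗3 =
  [11, 13]
  [4, 6]

Each entry (A^⊗3)_ij equals the minimum over all length-3 walks i = v_0 → v_1 → … → v_3 = j of Σ_t A[v_t][v_{t+1}]. For example, for (i, j) = (0, 1) we minimise over 4 possible intermediate vertex sequences; the minimum is 13, attained along the walk 0 → 1 → 1 → 1.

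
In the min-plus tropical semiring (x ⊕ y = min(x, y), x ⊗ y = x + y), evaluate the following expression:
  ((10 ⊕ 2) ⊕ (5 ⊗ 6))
((10 ⊕ 2) ⊕ (5 ⊗ 6)) = 2

Expand innermost to outermost. Recall ⊕ takes the minimum of its arguments and ⊗ takes their sum. Working out the expression ((10 ⊕ 2) ⊕ (5 ⊗ 6)) gives 2.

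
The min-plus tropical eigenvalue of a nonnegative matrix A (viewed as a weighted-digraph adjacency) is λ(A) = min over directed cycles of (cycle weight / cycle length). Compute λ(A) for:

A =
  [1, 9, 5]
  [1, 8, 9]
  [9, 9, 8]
λ(A) = 1

Enumerate directed cycles and compute their means (weight / length). Sample:
  cycle 0 → 0: weight = 1, length = 1, mean = 1/1 ≈ 1.000
  cycle 1 → 1: weight = 8, length = 1, mean = 8/1 ≈ 8.000
  cycle 2 → 2: weight = 8, length = 1, mean = 8/1 ≈ 8.000
  cycle 0 → 1 → 0: weight = 10, length = 2, mean = 10/2 ≈ 5.000
  cycle 0 → 2 → 0: weight = 14, length = 2, mean = 14/2 ≈ 7.000
  cycle 1 → 0 → 1: weight = 10, length = 2, mean = 10/2 ≈ 5.000
Minimum mean = 1.000, attained e.g. along the cycle 0 → 0 with weight 1 and length 1. So λ(A) = 1/1 = 1.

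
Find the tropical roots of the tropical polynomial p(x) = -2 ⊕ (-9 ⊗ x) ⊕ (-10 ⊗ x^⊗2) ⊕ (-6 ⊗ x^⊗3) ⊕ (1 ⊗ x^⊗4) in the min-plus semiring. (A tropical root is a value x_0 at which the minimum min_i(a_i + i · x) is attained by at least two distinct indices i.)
Roots: {-7, -4, 1, 7}

Each tropical root is a break point of the lower envelope of the lines y = a_i + i · x (there are 5 lines, with slopes 0, 1, ..., 4). Only the lines that attain the minimum somewhere contribute to roots; other lines are dominated. Here the surviving (envelope) indices are i = 4, i = 3, i = 2, i = 1, i = 0.
Intersections between consecutive envelope lines give the roots: for adjacent envelope indices i < j the intersection is x = (a_i − a_j) / (j − i). Reading off the sorted break points: {-7, -4, 1, 7}.
Verification: at each break x_0, at least two indices attain the minimum of min_i(a_i + i · x_0).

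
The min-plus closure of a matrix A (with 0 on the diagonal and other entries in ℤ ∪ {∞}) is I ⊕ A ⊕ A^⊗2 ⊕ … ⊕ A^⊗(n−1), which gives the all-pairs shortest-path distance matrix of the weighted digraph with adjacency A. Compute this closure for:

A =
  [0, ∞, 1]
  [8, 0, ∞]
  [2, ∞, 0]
Closure =
  [0, ∞, 1]
  [8, 0, 9]
  [2, ∞, 0]

This is the Floyd-Warshall all-pairs shortest-path computation. For each intermediate vertex k = 0, 1, …, 2, update dist[i][j] ← min(dist[i][j], dist[i][k] + dist[k][j]). The final matrix gives, for each (i, j), the minimum total weight of any directed path from i to j (possibly empty when i = j).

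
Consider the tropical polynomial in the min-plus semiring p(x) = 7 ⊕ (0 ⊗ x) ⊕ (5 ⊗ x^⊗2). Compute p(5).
p(5) = 5

A tropical monomial a ⊗ x^⊗i evaluates to a + i · x. Evaluating each term at x = 5:
  Term 0 contributes 7 + 0 · 5 = 7
  Term 1 contributes 0 + 1 · 5 = 5
  Term 2 contributes 5 + 2 · 5 = 15
p(5) = ⊕ of these = min[7, 5, 15] = 5.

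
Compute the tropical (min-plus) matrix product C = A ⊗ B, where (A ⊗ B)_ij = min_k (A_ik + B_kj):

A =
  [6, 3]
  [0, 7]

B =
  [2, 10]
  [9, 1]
A ⊗ B =
  [8, 4]
  [2, 8]

Apply the min-plus product entry-by-entry:
  C[0][0] = min over k of (A[0][0] + B[0][0] = 6 + 2 = 8, A[0][1] + B[1][0] = 3 + 9 = 12) = 8 (attained at k = 0)
  C[0][1] = min over k of (A[0][0] + B[0][1] = 6 + 10 = 16, A[0][1] + B[1][1] = 3 + 1 = 4) = 4 (attained at k = 1)
  C[1][0] = min over k of (A[1][0] + B[0][0] = 0 + 2 = 2, A[1][1] + B[1][0] = 7 + 9 = 16) = 2 (attained at k = 0)
  C[1][1] = min over k of (A[1][0] + B[0][1] = 0 + 10 = 10, A[1][1] + B[1][1] = 7 + 1 = 8) = 8 (attained at k = 1)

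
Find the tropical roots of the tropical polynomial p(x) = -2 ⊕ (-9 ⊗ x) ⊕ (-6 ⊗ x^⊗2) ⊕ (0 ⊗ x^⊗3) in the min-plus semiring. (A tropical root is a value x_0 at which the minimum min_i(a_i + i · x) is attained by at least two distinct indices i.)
Roots: {-6, -3, 7}

Each tropical root is a break point of the lower envelope of the lines y = a_i + i · x (there are 4 lines, with slopes 0, 1, ..., 3). Only the lines that attain the minimum somewhere contribute to roots; other lines are dominated. Here the surviving (envelope) indices are i = 3, i = 2, i = 1, i = 0.
Intersections between consecutive envelope lines give the roots: for adjacent envelope indices i < j the intersection is x = (a_i − a_j) / (j − i). Reading off the sorted break points: {-6, -3, 7}.
Verification: at each break x_0, at least two indices attain the minimum of min_i(a_i + i · x_0).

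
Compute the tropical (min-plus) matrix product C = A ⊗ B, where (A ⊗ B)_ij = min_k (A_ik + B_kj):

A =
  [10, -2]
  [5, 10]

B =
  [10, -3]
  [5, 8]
A ⊗ B =
  [3, 6]
  [15, 2]

Apply the min-plus product entry-by-entry:
  C[0][0] = min over k of (A[0][0] + B[0][0] = 10 + 10 = 20, A[0][1] + B[1][0] = -2 + 5 = 3) = 3 (attained at k = 1)
  C[0][1] = min over k of (A[0][0] + B[0][1] = 10 + -3 = 7, A[0][1] + B[1][1] = -2 + 8 = 6) = 6 (attained at k = 1)
  C[1][0] = min over k of (A[1][0] + B[0][0] = 5 + 10 = 15, A[1][1] + B[1][0] = 10 + 5 = 15) = 15 (attained at k = 0)
  C[1][1] = min over k of (A[1][0] + B[0][1] = 5 + -3 = 2, A[1][1] + B[1][1] = 10 + 8 = 18) = 2 (attained at k = 0)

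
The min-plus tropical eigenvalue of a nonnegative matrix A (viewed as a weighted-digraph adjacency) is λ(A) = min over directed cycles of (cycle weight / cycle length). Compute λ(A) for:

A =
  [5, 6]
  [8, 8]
λ(A) = 5

Enumerate directed cycles and compute their means (weight / length). Sample:
  cycle 0 → 0: weight = 5, length = 1, mean = 5/1 ≈ 5.000
  cycle 1 → 1: weight = 8, length = 1, mean = 8/1 ≈ 8.000
  cycle 0 → 1 → 0: weight = 14, length = 2, mean = 14/2 ≈ 7.000
  cycle 1 → 0 → 1: weight = 14, length = 2, mean = 14/2 ≈ 7.000
Minimum mean = 5.000, attained e.g. along the cycle 0 → 0 with weight 5 and length 1. So λ(A) = 5/1 = 5.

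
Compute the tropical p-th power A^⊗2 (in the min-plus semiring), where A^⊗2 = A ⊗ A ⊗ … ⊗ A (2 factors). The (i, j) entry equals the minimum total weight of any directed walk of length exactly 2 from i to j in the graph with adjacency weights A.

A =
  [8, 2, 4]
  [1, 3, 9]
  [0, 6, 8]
A^⊗2 =
  [3, 5, 11]
  [4, 3, 5]
  [7, 2, 4]

Each entry (A^⊗2)_ij equals the minimum over all length-2 walks i = v_0 → v_1 → … → v_2 = j of Σ_t A[v_t][v_{t+1}]. For example, for (i, j) = (0, 2) we minimise over 3 possible intermediate vertex sequences; the minimum is 11, attained along the walk 0 → 1 → 2.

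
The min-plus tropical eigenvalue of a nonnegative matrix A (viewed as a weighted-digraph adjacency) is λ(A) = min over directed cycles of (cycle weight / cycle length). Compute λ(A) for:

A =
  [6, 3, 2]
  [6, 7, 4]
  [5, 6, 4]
λ(A) = 7/2

Enumerate directed cycles and compute their means (weight / length). Sample:
  cycle 0 → 0: weight = 6, length = 1, mean = 6/1 ≈ 6.000
  cycle 1 → 1: weight = 7, length = 1, mean = 7/1 ≈ 7.000
  cycle 2 → 2: weight = 4, length = 1, mean = 4/1 ≈ 4.000
  cycle 0 → 1 → 0: weight = 9, length = 2, mean = 9/2 ≈ 4.500
  cycle 0 → 2 → 0: weight = 7, length = 2, mean = 7/2 ≈ 3.500
  cycle 1 → 0 → 1: weight = 9, length = 2, mean = 9/2 ≈ 4.500
Minimum mean = 3.500, attained e.g. along the cycle 0 → 2 → 0 with weight 7 and length 2. So λ(A) = 7/2 = 7/2.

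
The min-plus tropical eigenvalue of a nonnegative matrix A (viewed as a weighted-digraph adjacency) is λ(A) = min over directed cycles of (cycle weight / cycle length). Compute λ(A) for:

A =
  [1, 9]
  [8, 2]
λ(A) = 1

Enumerate directed cycles and compute their means (weight / length). Sample:
  cycle 0 → 0: weight = 1, length = 1, mean = 1/1 ≈ 1.000
  cycle 1 → 1: weight = 2, length = 1, mean = 2/1 ≈ 2.000
  cycle 0 → 1 → 0: weight = 17, length = 2, mean = 17/2 ≈ 8.500
  cycle 1 → 0 → 1: weight = 17, length = 2, mean = 17/2 ≈ 8.500
Minimum mean = 1.000, attained e.g. along the cycle 0 → 0 with weight 1 and length 1. So λ(A) = 1/1 = 1.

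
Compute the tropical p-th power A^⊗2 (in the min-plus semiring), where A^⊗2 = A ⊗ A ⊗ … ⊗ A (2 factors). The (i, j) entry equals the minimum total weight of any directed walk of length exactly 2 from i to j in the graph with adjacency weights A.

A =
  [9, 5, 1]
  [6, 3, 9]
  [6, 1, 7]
A^⊗2 =
  [7, 2, 8]
  [9, 6, 7]
  [7, 4, 7]

Each entry (A^⊗2)_ij equals the minimum over all length-2 walks i = v_0 → v_1 → … → v_2 = j of Σ_t A[v_t][v_{t+1}]. For example, for (i, j) = (0, 2) we minimise over 3 possible intermediate vertex sequences; the minimum is 8, attained along the walk 0 → 2 → 2.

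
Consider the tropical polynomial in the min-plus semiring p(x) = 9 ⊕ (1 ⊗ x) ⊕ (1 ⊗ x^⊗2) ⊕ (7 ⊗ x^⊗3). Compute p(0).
p(0) = 1

A tropical monomial a ⊗ x^⊗i evaluates to a + i · x. Evaluating each term at x = 0:
  Term 0 contributes 9 + 0 · 0 = 9
  Term 1 contributes 1 + 1 · 0 = 1
  Term 2 contributes 1 + 2 · 0 = 1
  Term 3 contributes 7 + 3 · 0 = 7
p(0) = ⊕ of these = min[9, 1, 1, 7] = 1.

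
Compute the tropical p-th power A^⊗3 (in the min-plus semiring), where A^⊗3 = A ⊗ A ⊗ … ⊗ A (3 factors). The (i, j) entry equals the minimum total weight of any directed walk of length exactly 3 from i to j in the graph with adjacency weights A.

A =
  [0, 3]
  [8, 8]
A^⊗3 =
  [0, 3]
  [8, 11]

Each entry (A^⊗3)_ij equals the minimum over all length-3 walks i = v_0 → v_1 → … → v_3 = j of Σ_t A[v_t][v_{t+1}]. For example, for (i, j) = (0, 1) we minimise over 4 possible intermediate vertex sequences; the minimum is 3, attained along the walk 0 → 0 → 0 → 1.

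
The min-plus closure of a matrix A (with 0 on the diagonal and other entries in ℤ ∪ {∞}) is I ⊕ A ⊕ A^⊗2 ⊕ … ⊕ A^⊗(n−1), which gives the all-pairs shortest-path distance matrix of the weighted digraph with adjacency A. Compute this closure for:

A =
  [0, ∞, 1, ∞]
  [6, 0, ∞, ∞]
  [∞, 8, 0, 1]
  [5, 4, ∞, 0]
Closure =
  [0, 6, 1, 2]
  [6, 0, 7, 8]
  [6, 5, 0, 1]
  [5, 4, 6, 0]

This is the Floyd-Warshall all-pairs shortest-path computation. For each intermediate vertex k = 0, 1, …, 3, update dist[i][j] ← min(dist[i][j], dist[i][k] + dist[k][j]). The final matrix gives, for each (i, j), the minimum total weight of any directed path from i to j (possibly empty when i = j).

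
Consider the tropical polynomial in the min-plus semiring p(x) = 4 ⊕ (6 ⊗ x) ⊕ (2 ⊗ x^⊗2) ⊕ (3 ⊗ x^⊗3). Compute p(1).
p(1) = 4

A tropical monomial a ⊗ x^⊗i evaluates to a + i · x. Evaluating each term at x = 1:
  Term 0 contributes 4 + 0 · 1 = 4
  Term 1 contributes 6 + 1 · 1 = 7
  Term 2 contributes 2 + 2 · 1 = 4
  Term 3 contributes 3 + 3 · 1 = 6
p(1) = ⊕ of these = min[4, 7, 4, 6] = 4.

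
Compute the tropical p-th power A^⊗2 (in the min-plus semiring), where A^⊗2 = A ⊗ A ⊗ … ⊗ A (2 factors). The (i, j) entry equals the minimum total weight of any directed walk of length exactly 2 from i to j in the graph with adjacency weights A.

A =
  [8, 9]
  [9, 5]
A^⊗2 =
  [16, 14]
  [14, 10]

Each entry (A^⊗2)_ij equals the minimum over all length-2 walks i = v_0 → v_1 → … → v_2 = j of Σ_t A[v_t][v_{t+1}]. For example, for (i, j) = (0, 1) we minimise over 2 possible intermediate vertex sequences; the minimum is 14, attained along the walk 0 → 1 → 1.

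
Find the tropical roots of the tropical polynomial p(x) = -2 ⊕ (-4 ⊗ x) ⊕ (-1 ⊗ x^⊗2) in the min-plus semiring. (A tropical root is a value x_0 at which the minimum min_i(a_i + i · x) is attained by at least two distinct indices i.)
Roots: {-3, 2}

Each tropical root is a break point of the lower envelope of the lines y = a_i + i · x (there are 3 lines, with slopes 0, 1, ..., 2). Only the lines that attain the minimum somewhere contribute to roots; other lines are dominated. Here the surviving (envelope) indices are i = 2, i = 1, i = 0.
Intersections between consecutive envelope lines give the roots: for adjacent envelope indices i < j the intersection is x = (a_i − a_j) / (j − i). Reading off the sorted break points: {-3, 2}.
Verification: at each break x_0, at least two indices attain the minimum of min_i(a_i + i · x_0).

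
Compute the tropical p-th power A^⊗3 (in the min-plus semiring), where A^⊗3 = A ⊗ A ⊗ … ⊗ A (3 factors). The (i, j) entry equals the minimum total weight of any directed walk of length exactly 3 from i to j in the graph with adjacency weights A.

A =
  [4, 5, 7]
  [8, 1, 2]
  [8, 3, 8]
A^⊗3 =
  [12, 7, 8]
  [10, 3, 4]
  [12, 5, 6]

Each entry (A^⊗3)_ij equals the minimum over all length-3 walks i = v_0 → v_1 → … → v_3 = j of Σ_t A[v_t][v_{t+1}]. For example, for (i, j) = (0, 2) we minimise over 9 possible intermediate vertex sequences; the minimum is 8, attained along the walk 0 → 1 → 1 → 2.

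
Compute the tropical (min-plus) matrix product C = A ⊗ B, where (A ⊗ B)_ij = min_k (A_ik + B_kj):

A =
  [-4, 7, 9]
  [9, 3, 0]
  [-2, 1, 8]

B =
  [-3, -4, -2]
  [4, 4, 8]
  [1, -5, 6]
A ⊗ B =
  [-7, -8, -6]
  [1, -5, 6]
  [-5, -6, -4]

Apply the min-plus product entry-by-entry:
  C[0][0] = min over k of (A[0][0] + B[0][0] = -4 + -3 = -7, A[0][1] + B[1][0] = 7 + 4 = 11, A[0][2] + B[2][0] = 9 + 1 = 10) = -7 (attained at k = 0)
  C[0][1] = min over k of (A[0][0] + B[0][1] = -4 + -4 = -8, A[0][1] + B[1][1] = 7 + 4 = 11, A[0][2] + B[2][1] = 9 + -5 = 4) = -8 (attained at k = 0)
  C[0][2] = min over k of (A[0][0] + B[0][2] = -4 + -2 = -6, A[0][1] + B[1][2] = 7 + 8 = 15, A[0][2] + B[2][2] = 9 + 6 = 15) = -6 (attained at k = 0)
  C[1][0] = min over k of (A[1][0] + B[0][0] = 9 + -3 = 6, A[1][1] + B[1][0] = 3 + 4 = 7, A[1][2] + B[2][0] = 0 + 1 = 1) = 1 (attained at k = 2)
  C[1][1] = min over k of (A[1][0] + B[0][1] = 9 + -4 = 5, A[1][1] + B[1][1] = 3 + 4 = 7, A[1][2] + B[2][1] = 0 + -5 = -5) = -5 (attained at k = 2)
  C[1][2] = min over k of (A[1][0] + B[0][2] = 9 + -2 = 7, A[1][1] + B[1][2] = 3 + 8 = 11, A[1][2] + B[2][2] = 0 + 6 = 6) = 6 (attained at k = 2)
  C[2][0] = min over k of (A[2][0] + B[0][0] = -2 + -3 = -5, A[2][1] + B[1][0] = 1 + 4 = 5, A[2][2] + B[2][0] = 8 + 1 = 9) = -5 (attained at k = 0)
  C[2][1] = min over k of (A[2][0] + B[0][1] = -2 + -4 = -6, A[2][1] + B[1][1] = 1 + 4 = 5, A[2][2] + B[2][1] = 8 + -5 = 3) = -6 (attained at k = 0)
  C[2][2] = min over k of (A[2][0] + B[0][2] = -2 + -2 = -4, A[2][1] + B[1][2] = 1 + 8 = 9, A[2][2] + B[2][2] = 8 + 6 = 14) = -4 (attained at k = 0)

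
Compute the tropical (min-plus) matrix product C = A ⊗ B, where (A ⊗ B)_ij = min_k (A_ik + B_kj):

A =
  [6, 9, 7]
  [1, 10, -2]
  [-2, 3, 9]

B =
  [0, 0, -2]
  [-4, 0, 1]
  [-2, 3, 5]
A ⊗ B =
  [5, 6, 4]
  [-4, 1, -1]
  [-2, -2, -4]

Apply the min-plus product entry-by-entry:
  C[0][0] = min over k of (A[0][0] + B[0][0] = 6 + 0 = 6, A[0][1] + B[1][0] = 9 + -4 = 5, A[0][2] + B[2][0] = 7 + -2 = 5) = 5 (attained at k = 1)
  C[0][1] = min over k of (A[0][0] + B[0][1] = 6 + 0 = 6, A[0][1] + B[1][1] = 9 + 0 = 9, A[0][2] + B[2][1] = 7 + 3 = 10) = 6 (attained at k = 0)
  C[0][2] = min over k of (A[0][0] + B[0][2] = 6 + -2 = 4, A[0][1] + B[1][2] = 9 + 1 = 10, A[0][2] + B[2][2] = 7 + 5 = 12) = 4 (attained at k = 0)
  C[1][0] = min over k of (A[1][0] + B[0][0] = 1 + 0 = 1, A[1][1] + B[1][0] = 10 + -4 = 6, A[1][2] + B[2][0] = -2 + -2 = -4) = -4 (attained at k = 2)
  C[1][1] = min over k of (A[1][0] + B[0][1] = 1 + 0 = 1, A[1][1] + B[1][1] = 10 + 0 = 10, A[1][2] + B[2][1] = -2 + 3 = 1) = 1 (attained at k = 0)
  C[1][2] = min over k of (A[1][0] + B[0][2] = 1 + -2 = -1, A[1][1] + B[1][2] = 10 + 1 = 11, A[1][2] + B[2][2] = -2 + 5 = 3) = -1 (attained at k = 0)
  C[2][0] = min over k of (A[2][0] + B[0][0] = -2 + 0 = -2, A[2][1] + B[1][0] = 3 + -4 = -1, A[2][2] + B[2][0] = 9 + -2 = 7) = -2 (attained at k = 0)
  C[2][1] = min over k of (A[2][0] + B[0][1] = -2 + 0 = -2, A[2][1] + B[1][1] = 3 + 0 = 3, A[2][2] + B[2][1] = 9 + 3 = 12) = -2 (attained at k = 0)
  C[2][2] = min over k of (A[2][0] + B[0][2] = -2 + -2 = -4, A[2][1] + B[1][2] = 3 + 1 = 4, A[2][2] + B[2][2] = 9 + 5 = 14) = -4 (attained at k = 0)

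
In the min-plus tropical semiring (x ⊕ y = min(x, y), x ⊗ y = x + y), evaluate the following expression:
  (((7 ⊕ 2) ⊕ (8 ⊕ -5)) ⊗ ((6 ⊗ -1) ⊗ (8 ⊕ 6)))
(((7 ⊕ 2) ⊕ (8 ⊕ -5)) ⊗ ((6 ⊗ -1) ⊗ (8 ⊕ 6))) = 6

Expand innermost to outermost. Recall ⊕ takes the minimum of its arguments and ⊗ takes their sum. Working out the expression (((7 ⊕ 2) ⊕ (8 ⊕ -5)) ⊗ ((6 ⊗ -1) ⊗ (8 ⊕ 6))) gives 6.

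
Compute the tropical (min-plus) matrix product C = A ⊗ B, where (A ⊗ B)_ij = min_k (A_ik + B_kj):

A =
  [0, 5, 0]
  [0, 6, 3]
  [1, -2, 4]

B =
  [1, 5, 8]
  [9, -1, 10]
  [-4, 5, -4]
A ⊗ B =
  [-4, 4, -4]
  [-1, 5, -1]
  [0, -3, 0]

Apply the min-plus product entry-by-entry:
  C[0][0] = min over k of (A[0][0] + B[0][0] = 0 + 1 = 1, A[0][1] + B[1][0] = 5 + 9 = 14, A[0][2] + B[2][0] = 0 + -4 = -4) = -4 (attained at k = 2)
  C[0][1] = min over k of (A[0][0] + B[0][1] = 0 + 5 = 5, A[0][1] + B[1][1] = 5 + -1 = 4, A[0][2] + B[2][1] = 0 + 5 = 5) = 4 (attained at k = 1)
  C[0][2] = min over k of (A[0][0] + B[0][2] = 0 + 8 = 8, A[0][1] + B[1][2] = 5 + 10 = 15, A[0][2] + B[2][2] = 0 + -4 = -4) = -4 (attained at k = 2)
  C[1][0] = min over k of (A[1][0] + B[0][0] = 0 + 1 = 1, A[1][1] + B[1][0] = 6 + 9 = 15, A[1][2] + B[2][0] = 3 + -4 = -1) = -1 (attained at k = 2)
  C[1][1] = min over k of (A[1][0] + B[0][1] = 0 + 5 = 5, A[1][1] + B[1][1] = 6 + -1 = 5, A[1][2] + B[2][1] = 3 + 5 = 8) = 5 (attained at k = 0)
  C[1][2] = min over k of (A[1][0] + B[0][2] = 0 + 8 = 8, A[1][1] + B[1][2] = 6 + 10 = 16, A[1][2] + B[2][2] = 3 + -4 = -1) = -1 (attained at k = 2)
  C[2][0] = min over k of (A[2][0] + B[0][0] = 1 + 1 = 2, A[2][1] + B[1][0] = -2 + 9 = 7, A[2][2] + B[2][0] = 4 + -4 = 0) = 0 (attained at k = 2)
  C[2][1] = min over k of (A[2][0] + B[0][1] = 1 + 5 = 6, A[2][1] + B[1][1] = -2 + -1 = -3, A[2][2] + B[2][1] = 4 + 5 = 9) = -3 (attained at k = 1)
  C[2][2] = min over k of (A[2][0] + B[0][2] = 1 + 8 = 9, A[2][1] + B[1][2] = -2 + 10 = 8, A[2][2] + B[2][2] = 4 + -4 = 0) = 0 (attained at k = 2)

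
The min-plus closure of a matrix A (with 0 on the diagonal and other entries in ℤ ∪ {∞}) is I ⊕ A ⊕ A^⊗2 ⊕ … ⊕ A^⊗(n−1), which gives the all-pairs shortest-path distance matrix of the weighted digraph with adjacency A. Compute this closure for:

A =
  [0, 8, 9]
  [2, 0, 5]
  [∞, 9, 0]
Closure =
  [0, 8, 9]
  [2, 0, 5]
  [11, 9, 0]

This is the Floyd-Warshall all-pairs shortest-path computation. For each intermediate vertex k = 0, 1, …, 2, update dist[i][j] ← min(dist[i][j], dist[i][k] + dist[k][j]). The final matrix gives, for each (i, j), the minimum total weight of any directed path from i to j (possibly empty when i = j).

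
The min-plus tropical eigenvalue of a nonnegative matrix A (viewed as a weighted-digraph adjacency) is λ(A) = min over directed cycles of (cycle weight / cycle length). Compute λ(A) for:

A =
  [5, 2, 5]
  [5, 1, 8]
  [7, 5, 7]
λ(A) = 1

Enumerate directed cycles and compute their means (weight / length). Sample:
  cycle 0 → 0: weight = 5, length = 1, mean = 5/1 ≈ 5.000
  cycle 1 → 1: weight = 1, length = 1, mean = 1/1 ≈ 1.000
  cycle 2 → 2: weight = 7, length = 1, mean = 7/1 ≈ 7.000
  cycle 0 → 1 → 0: weight = 7, length = 2, mean = 7/2 ≈ 3.500
  cycle 0 → 2 → 0: weight = 12, length = 2, mean = 12/2 ≈ 6.000
  cycle 1 → 0 → 1: weight = 7, length = 2, mean = 7/2 ≈ 3.500
Minimum mean = 1.000, attained e.g. along the cycle 1 → 1 with weight 1 and length 1. So λ(A) = 1/1 = 1.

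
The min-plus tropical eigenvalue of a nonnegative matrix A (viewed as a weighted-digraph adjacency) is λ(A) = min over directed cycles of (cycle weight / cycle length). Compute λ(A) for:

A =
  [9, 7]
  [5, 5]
λ(A) = 5

Enumerate directed cycles and compute their means (weight / length). Sample:
  cycle 0 → 0: weight = 9, length = 1, mean = 9/1 ≈ 9.000
  cycle 1 → 1: weight = 5, length = 1, mean = 5/1 ≈ 5.000
  cycle 0 → 1 → 0: weight = 12, length = 2, mean = 12/2 ≈ 6.000
  cycle 1 → 0 → 1: weight = 12, length = 2, mean = 12/2 ≈ 6.000
Minimum mean = 5.000, attained e.g. along the cycle 1 → 1 with weight 5 and length 1. So λ(A) = 5/1 = 5.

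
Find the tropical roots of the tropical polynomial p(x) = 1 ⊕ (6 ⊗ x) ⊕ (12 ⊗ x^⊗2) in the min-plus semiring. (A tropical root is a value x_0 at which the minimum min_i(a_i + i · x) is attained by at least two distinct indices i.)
Roots: {-6, -5}

Each tropical root is a break point of the lower envelope of the lines y = a_i + i · x (there are 3 lines, with slopes 0, 1, ..., 2). Only the lines that attain the minimum somewhere contribute to roots; other lines are dominated. Here the surviving (envelope) indices are i = 2, i = 1, i = 0.
Intersections between consecutive envelope lines give the roots: for adjacent envelope indices i < j the intersection is x = (a_i − a_j) / (j − i). Reading off the sorted break points: {-6, -5}.
Verification: at each break x_0, at least two indices attain the minimum of min_i(a_i + i · x_0).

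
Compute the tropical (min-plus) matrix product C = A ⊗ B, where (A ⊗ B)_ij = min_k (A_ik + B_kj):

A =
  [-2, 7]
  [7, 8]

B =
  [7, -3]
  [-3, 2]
A ⊗ B =
  [4, -5]
  [5, 4]

Apply the min-plus product entry-by-entry:
  C[0][0] = min over k of (A[0][0] + B[0][0] = -2 + 7 = 5, A[0][1] + B[1][0] = 7 + -3 = 4) = 4 (attained at k = 1)
  C[0][1] = min over k of (A[0][0] + B[0][1] = -2 + -3 = -5, A[0][1] + B[1][1] = 7 + 2 = 9) = -5 (attained at k = 0)
  C[1][0] = min over k of (A[1][0] + B[0][0] = 7 + 7 = 14, A[1][1] + B[1][0] = 8 + -3 = 5) = 5 (attained at k = 1)
  C[1][1] = min over k of (A[1][0] + B[0][1] = 7 + -3 = 4, A[1][1] + B[1][1] = 8 + 2 = 10) = 4 (attained at k = 0)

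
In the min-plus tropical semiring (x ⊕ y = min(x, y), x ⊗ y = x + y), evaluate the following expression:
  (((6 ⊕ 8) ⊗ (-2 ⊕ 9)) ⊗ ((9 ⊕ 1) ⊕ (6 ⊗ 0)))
(((6 ⊕ 8) ⊗ (-2 ⊕ 9)) ⊗ ((9 ⊕ 1) ⊕ (6 ⊗ 0))) = 5

Expand innermost to outermost. Recall ⊕ takes the minimum of its arguments and ⊗ takes their sum. Working out the expression (((6 ⊕ 8) ⊗ (-2 ⊕ 9)) ⊗ ((9 ⊕ 1) ⊕ (6 ⊗ 0))) gives 5.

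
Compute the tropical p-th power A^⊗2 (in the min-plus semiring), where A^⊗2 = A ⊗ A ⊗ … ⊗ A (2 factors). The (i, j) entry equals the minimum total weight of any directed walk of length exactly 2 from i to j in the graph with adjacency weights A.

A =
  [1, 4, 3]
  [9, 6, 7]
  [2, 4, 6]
A^⊗2 =
  [2, 5, 4]
  [9, 11, 12]
  [3, 6, 5]

Each entry (A^⊗2)_ij equals the minimum over all length-2 walks i = v_0 → v_1 → … → v_2 = j of Σ_t A[v_t][v_{t+1}]. For example, for (i, j) = (0, 2) we minimise over 3 possible intermediate vertex sequences; the minimum is 4, attained along the walk 0 → 0 → 2.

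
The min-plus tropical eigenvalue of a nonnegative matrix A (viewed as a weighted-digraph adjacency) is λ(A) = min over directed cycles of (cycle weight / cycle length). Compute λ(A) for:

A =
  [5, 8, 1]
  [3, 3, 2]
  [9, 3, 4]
λ(A) = 7/3

Enumerate directed cycles and compute their means (weight / length). Sample:
  cycle 0 → 0: weight = 5, length = 1, mean = 5/1 ≈ 5.000
  cycle 1 → 1: weight = 3, length = 1, mean = 3/1 ≈ 3.000
  cycle 2 → 2: weight = 4, length = 1, mean = 4/1 ≈ 4.000
  cycle 0 → 1 → 0: weight = 11, length = 2, mean = 11/2 ≈ 5.500
  cycle 0 → 2 → 0: weight = 10, length = 2, mean = 10/2 ≈ 5.000
  cycle 1 → 0 → 1: weight = 11, length = 2, mean = 11/2 ≈ 5.500
Minimum mean = 2.333, attained e.g. along the cycle 0 → 2 → 1 → 0 with weight 7 and length 3. So λ(A) = 7/3 = 7/3.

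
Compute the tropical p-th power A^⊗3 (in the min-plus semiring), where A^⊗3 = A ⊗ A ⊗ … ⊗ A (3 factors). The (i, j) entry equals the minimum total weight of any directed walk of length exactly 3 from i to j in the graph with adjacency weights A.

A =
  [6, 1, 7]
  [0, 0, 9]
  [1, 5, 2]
A^⊗3 =
  [1, 1, 8]
  [0, 0, 7]
  [2, 2, 6]

Each entry (A^⊗3)_ij equals the minimum over all length-3 walks i = v_0 → v_1 → … → v_3 = j of Σ_t A[v_t][v_{t+1}]. For example, for (i, j) = (0, 2) we minimise over 9 possible intermediate vertex sequences; the minimum is 8, attained along the walk 0 → 1 → 0 → 2.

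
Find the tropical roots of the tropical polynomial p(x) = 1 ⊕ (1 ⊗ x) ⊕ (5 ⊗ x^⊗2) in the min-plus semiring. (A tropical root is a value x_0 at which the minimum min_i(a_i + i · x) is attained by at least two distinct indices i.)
Roots: {-4, 0}

Each tropical root is a break point of the lower envelope of the lines y = a_i + i · x (there are 3 lines, with slopes 0, 1, ..., 2). Only the lines that attain the minimum somewhere contribute to roots; other lines are dominated. Here the surviving (envelope) indices are i = 2, i = 1, i = 0.
Intersections between consecutive envelope lines give the roots: for adjacent envelope indices i < j the intersection is x = (a_i − a_j) / (j − i). Reading off the sorted break points: {-4, 0}.
Verification: at each break x_0, at least two indices attain the minimum of min_i(a_i + i · x_0).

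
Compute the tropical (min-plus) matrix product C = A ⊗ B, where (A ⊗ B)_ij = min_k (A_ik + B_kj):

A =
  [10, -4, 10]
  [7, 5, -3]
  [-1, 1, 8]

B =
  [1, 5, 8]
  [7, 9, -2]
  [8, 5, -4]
A ⊗ B =
  [3, 5, -6]
  [5, 2, -7]
  [0, 4, -1]

Apply the min-plus product entry-by-entry:
  C[0][0] = min over k of (A[0][0] + B[0][0] = 10 + 1 = 11, A[0][1] + B[1][0] = -4 + 7 = 3, A[0][2] + B[2][0] = 10 + 8 = 18) = 3 (attained at k = 1)
  C[0][1] = min over k of (A[0][0] + B[0][1] = 10 + 5 = 15, A[0][1] + B[1][1] = -4 + 9 = 5, A[0][2] + B[2][1] = 10 + 5 = 15) = 5 (attained at k = 1)
  C[0][2] = min over k of (A[0][0] + B[0][2] = 10 + 8 = 18, A[0][1] + B[1][2] = -4 + -2 = -6, A[0][2] + B[2][2] = 10 + -4 = 6) = -6 (attained at k = 1)
  C[1][0] = min over k of (A[1][0] + B[0][0] = 7 + 1 = 8, A[1][1] + B[1][0] = 5 + 7 = 12, A[1][2] + B[2][0] = -3 + 8 = 5) = 5 (attained at k = 2)
  C[1][1] = min over k of (A[1][0] + B[0][1] = 7 + 5 = 12, A[1][1] + B[1][1] = 5 + 9 = 14, A[1][2] + B[2][1] = -3 + 5 = 2) = 2 (attained at k = 2)
  C[1][2] = min over k of (A[1][0] + B[0][2] = 7 + 8 = 15, A[1][1] + B[1][2] = 5 + -2 = 3, A[1][2] + B[2][2] = -3 + -4 = -7) = -7 (attained at k = 2)
  C[2][0] = min over k of (A[2][0] + B[0][0] = -1 + 1 = 0, A[2][1] + B[1][0] = 1 + 7 = 8, A[2][2] + B[2][0] = 8 + 8 = 16) = 0 (attained at k = 0)
  C[2][1] = min over k of (A[2][0] + B[0][1] = -1 + 5 = 4, A[2][1] + B[1][1] = 1 + 9 = 10, A[2][2] + B[2][1] = 8 + 5 = 13) = 4 (attained at k = 0)
  C[2][2] = min over k of (A[2][0] + B[0][2] = -1 + 8 = 7, A[2][1] + B[1][2] = 1 + -2 = -1, A[2][2] + B[2][2] = 8 + -4 = 4) = -1 (attained at k = 1)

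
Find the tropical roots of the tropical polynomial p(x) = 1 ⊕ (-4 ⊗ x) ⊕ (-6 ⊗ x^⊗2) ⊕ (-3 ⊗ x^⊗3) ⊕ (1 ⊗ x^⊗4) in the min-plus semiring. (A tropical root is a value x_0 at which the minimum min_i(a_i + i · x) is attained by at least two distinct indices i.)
Roots: {-4, -3, 2, 5}

Each tropical root is a break point of the lower envelope of the lines y = a_i + i · x (there are 5 lines, with slopes 0, 1, ..., 4). Only the lines that attain the minimum somewhere contribute to roots; other lines are dominated. Here the surviving (envelope) indices are i = 4, i = 3, i = 2, i = 1, i = 0.
Intersections between consecutive envelope lines give the roots: for adjacent envelope indices i < j the intersection is x = (a_i − a_j) / (j − i). Reading off the sorted break points: {-4, -3, 2, 5}.
Verification: at each break x_0, at least two indices attain the minimum of min_i(a_i + i · x_0).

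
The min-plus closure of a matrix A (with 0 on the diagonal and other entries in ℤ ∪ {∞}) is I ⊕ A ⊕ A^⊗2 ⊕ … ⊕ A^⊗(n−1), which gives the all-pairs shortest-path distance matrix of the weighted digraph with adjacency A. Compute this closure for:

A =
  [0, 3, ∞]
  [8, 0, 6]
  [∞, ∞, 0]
Closure =
  [0, 3, 9]
  [8, 0, 6]
  [∞, ∞, 0]

This is the Floyd-Warshall all-pairs shortest-path computation. For each intermediate vertex k = 0, 1, …, 2, update dist[i][j] ← min(dist[i][j], dist[i][k] + dist[k][j]). The final matrix gives, for each (i, j), the minimum total weight of any directed path from i to j (possibly empty when i = j).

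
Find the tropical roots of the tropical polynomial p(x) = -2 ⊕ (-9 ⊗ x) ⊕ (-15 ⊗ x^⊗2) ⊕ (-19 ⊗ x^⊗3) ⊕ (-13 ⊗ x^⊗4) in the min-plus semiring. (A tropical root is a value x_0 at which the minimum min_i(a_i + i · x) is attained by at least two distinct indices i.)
Roots: {-6, 4, 6, 7}

Each tropical root is a break point of the lower envelope of the lines y = a_i + i · x (there are 5 lines, with slopes 0, 1, ..., 4). Only the lines that attain the minimum somewhere contribute to roots; other lines are dominated. Here the surviving (envelope) indices are i = 4, i = 3, i = 2, i = 1, i = 0.
Intersections between consecutive envelope lines give the roots: for adjacent envelope indices i < j the intersection is x = (a_i − a_j) / (j − i). Reading off the sorted break points: {-6, 4, 6, 7}.
Verification: at each break x_0, at least two indices attain the minimum of min_i(a_i + i · x_0).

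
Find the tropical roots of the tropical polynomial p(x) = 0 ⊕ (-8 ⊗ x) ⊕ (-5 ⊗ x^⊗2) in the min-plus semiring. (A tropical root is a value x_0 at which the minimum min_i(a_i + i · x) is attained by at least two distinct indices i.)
Roots: {-3, 8}

Each tropical root is a break point of the lower envelope of the lines y = a_i + i · x (there are 3 lines, with slopes 0, 1, ..., 2). Only the lines that attain the minimum somewhere contribute to roots; other lines are dominated. Here the surviving (envelope) indices are i = 2, i = 1, i = 0.
Intersections between consecutive envelope lines give the roots: for adjacent envelope indices i < j the intersection is x = (a_i − a_j) / (j − i). Reading off the sorted break points: {-3, 8}.
Verification: at each break x_0, at least two indices attain the minimum of min_i(a_i + i · x_0).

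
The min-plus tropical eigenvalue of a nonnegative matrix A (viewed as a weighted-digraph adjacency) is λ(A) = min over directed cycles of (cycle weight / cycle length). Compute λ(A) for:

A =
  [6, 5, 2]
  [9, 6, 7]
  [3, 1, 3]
λ(A) = 5/2

Enumerate directed cycles and compute their means (weight / length). Sample:
  cycle 0 → 0: weight = 6, length = 1, mean = 6/1 ≈ 6.000
  cycle 1 → 1: weight = 6, length = 1, mean = 6/1 ≈ 6.000
  cycle 2 → 2: weight = 3, length = 1, mean = 3/1 ≈ 3.000
  cycle 0 → 1 → 0: weight = 14, length = 2, mean = 14/2 ≈ 7.000
  cycle 0 → 2 → 0: weight = 5, length = 2, mean = 5/2 ≈ 2.500
  cycle 1 → 0 → 1: weight = 14, length = 2, mean = 14/2 ≈ 7.000
Minimum mean = 2.500, attained e.g. along the cycle 0 → 2 → 0 with weight 5 and length 2. So λ(A) = 5/2 = 5/2.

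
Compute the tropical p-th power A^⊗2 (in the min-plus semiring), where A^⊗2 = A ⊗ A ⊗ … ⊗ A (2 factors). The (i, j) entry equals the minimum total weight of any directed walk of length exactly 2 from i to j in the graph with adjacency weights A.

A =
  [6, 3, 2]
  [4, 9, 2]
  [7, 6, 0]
A^⊗2 =
  [7, 8, 2]
  [9, 7, 2]
  [7, 6, 0]

Each entry (A^⊗2)_ij equals the minimum over all length-2 walks i = v_0 → v_1 → … → v_2 = j of Σ_t A[v_t][v_{t+1}]. For example, for (i, j) = (0, 2) we minimise over 3 possible intermediate vertex sequences; the minimum is 2, attained along the walk 0 → 2 → 2.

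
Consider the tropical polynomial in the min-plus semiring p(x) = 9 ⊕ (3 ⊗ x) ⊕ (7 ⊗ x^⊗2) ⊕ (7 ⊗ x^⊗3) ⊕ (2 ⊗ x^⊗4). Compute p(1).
p(1) = 4

A tropical monomial a ⊗ x^⊗i evaluates to a + i · x. Evaluating each term at x = 1:
  Term 0 contributes 9 + 0 · 1 = 9
  Term 1 contributes 3 + 1 · 1 = 4
  Term 2 contributes 7 + 2 · 1 = 9
  Term 3 contributes 7 + 3 · 1 = 10
  Term 4 contributes 2 + 4 · 1 = 6
p(1) = ⊕ of these = min[9, 4, 9, 10, 6] = 4.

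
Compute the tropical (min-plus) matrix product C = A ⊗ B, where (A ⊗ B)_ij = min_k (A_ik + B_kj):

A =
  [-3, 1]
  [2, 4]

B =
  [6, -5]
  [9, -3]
A ⊗ B =
  [3, -8]
  [8, -3]

Apply the min-plus product entry-by-entry:
  C[0][0] = min over k of (A[0][0] + B[0][0] = -3 + 6 = 3, A[0][1] + B[1][0] = 1 + 9 = 10) = 3 (attained at k = 0)
  C[0][1] = min over k of (A[0][0] + B[0][1] = -3 + -5 = -8, A[0][1] + B[1][1] = 1 + -3 = -2) = -8 (attained at k = 0)
  C[1][0] = min over k of (A[1][0] + B[0][0] = 2 + 6 = 8, A[1][1] + B[1][0] = 4 + 9 = 13) = 8 (attained at k = 0)
  C[1][1] = min over k of (A[1][0] + B[0][1] = 2 + -5 = -3, A[1][1] + B[1][1] = 4 + -3 = 1) = -3 (attained at k = 0)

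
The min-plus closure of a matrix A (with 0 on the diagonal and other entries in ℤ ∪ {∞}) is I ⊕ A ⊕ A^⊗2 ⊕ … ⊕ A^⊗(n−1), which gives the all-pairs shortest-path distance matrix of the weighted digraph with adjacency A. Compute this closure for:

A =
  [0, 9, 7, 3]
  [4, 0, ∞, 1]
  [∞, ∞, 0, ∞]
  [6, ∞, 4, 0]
Closure =
  [0, 9, 7, 3]
  [4, 0, 5, 1]
  [∞, ∞, 0, ∞]
  [6, 15, 4, 0]

This is the Floyd-Warshall all-pairs shortest-path computation. For each intermediate vertex k = 0, 1, …, 3, update dist[i][j] ← min(dist[i][j], dist[i][k] + dist[k][j]). The final matrix gives, for each (i, j), the minimum total weight of any directed path from i to j (possibly empty when i = j).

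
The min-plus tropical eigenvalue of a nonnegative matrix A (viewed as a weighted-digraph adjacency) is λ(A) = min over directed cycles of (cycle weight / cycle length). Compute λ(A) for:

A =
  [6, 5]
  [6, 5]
λ(A) = 5

Enumerate directed cycles and compute their means (weight / length). Sample:
  cycle 0 → 0: weight = 6, length = 1, mean = 6/1 ≈ 6.000
  cycle 1 → 1: weight = 5, length = 1, mean = 5/1 ≈ 5.000
  cycle 0 → 1 → 0: weight = 11, length = 2, mean = 11/2 ≈ 5.500
  cycle 1 → 0 → 1: weight = 11, length = 2, mean = 11/2 ≈ 5.500
Minimum mean = 5.000, attained e.g. along the cycle 1 → 1 with weight 5 and length 1. So λ(A) = 5/1 = 5.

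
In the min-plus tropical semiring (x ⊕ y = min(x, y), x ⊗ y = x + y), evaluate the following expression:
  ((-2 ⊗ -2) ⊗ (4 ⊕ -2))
((-2 ⊗ -2) ⊗ (4 ⊕ -2)) = -6

Expand innermost to outermost. Recall ⊕ takes the minimum of its arguments and ⊗ takes their sum. Working out the expression ((-2 ⊗ -2) ⊗ (4 ⊕ -2)) gives -6.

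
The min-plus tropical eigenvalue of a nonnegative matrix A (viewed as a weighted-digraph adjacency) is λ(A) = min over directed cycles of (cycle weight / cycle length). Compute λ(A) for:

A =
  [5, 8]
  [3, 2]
λ(A) = 2

Enumerate directed cycles and compute their means (weight / length). Sample:
  cycle 0 → 0: weight = 5, length = 1, mean = 5/1 ≈ 5.000
  cycle 1 → 1: weight = 2, length = 1, mean = 2/1 ≈ 2.000
  cycle 0 → 1 → 0: weight = 11, length = 2, mean = 11/2 ≈ 5.500
  cycle 1 → 0 → 1: weight = 11, length = 2, mean = 11/2 ≈ 5.500
Minimum mean = 2.000, attained e.g. along the cycle 1 → 1 with weight 2 and length 1. So λ(A) = 2/1 = 2.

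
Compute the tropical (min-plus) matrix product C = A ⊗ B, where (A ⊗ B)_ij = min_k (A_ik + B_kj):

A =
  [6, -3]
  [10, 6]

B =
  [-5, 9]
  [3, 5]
A ⊗ B =
  [0, 2]
  [5, 11]

Apply the min-plus product entry-by-entry:
  C[0][0] = min over k of (A[0][0] + B[0][0] = 6 + -5 = 1, A[0][1] + B[1][0] = -3 + 3 = 0) = 0 (attained at k = 1)
  C[0][1] = min over k of (A[0][0] + B[0][1] = 6 + 9 = 15, A[0][1] + B[1][1] = -3 + 5 = 2) = 2 (attained at k = 1)
  C[1][0] = min over k of (A[1][0] + B[0][0] = 10 + -5 = 5, A[1][1] + B[1][0] = 6 + 3 = 9) = 5 (attained at k = 0)
  C[1][1] = min over k of (A[1][0] + B[0][1] = 10 + 9 = 19, A[1][1] + B[1][1] = 6 + 5 = 11) = 11 (attained at k = 1)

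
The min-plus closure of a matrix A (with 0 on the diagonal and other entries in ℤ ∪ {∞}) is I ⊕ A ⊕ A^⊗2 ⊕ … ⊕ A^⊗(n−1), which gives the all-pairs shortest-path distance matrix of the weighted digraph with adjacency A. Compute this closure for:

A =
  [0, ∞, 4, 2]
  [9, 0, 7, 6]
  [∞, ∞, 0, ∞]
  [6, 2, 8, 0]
Closure =
  [0, 4, 4, 2]
  [9, 0, 7, 6]
  [∞, ∞, 0, ∞]
  [6, 2, 8, 0]

This is the Floyd-Warshall all-pairs shortest-path computation. For each intermediate vertex k = 0, 1, …, 3, update dist[i][j] ← min(dist[i][j], dist[i][k] + dist[k][j]). The final matrix gives, for each (i, j), the minimum total weight of any directed path from i to j (possibly empty when i = j).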